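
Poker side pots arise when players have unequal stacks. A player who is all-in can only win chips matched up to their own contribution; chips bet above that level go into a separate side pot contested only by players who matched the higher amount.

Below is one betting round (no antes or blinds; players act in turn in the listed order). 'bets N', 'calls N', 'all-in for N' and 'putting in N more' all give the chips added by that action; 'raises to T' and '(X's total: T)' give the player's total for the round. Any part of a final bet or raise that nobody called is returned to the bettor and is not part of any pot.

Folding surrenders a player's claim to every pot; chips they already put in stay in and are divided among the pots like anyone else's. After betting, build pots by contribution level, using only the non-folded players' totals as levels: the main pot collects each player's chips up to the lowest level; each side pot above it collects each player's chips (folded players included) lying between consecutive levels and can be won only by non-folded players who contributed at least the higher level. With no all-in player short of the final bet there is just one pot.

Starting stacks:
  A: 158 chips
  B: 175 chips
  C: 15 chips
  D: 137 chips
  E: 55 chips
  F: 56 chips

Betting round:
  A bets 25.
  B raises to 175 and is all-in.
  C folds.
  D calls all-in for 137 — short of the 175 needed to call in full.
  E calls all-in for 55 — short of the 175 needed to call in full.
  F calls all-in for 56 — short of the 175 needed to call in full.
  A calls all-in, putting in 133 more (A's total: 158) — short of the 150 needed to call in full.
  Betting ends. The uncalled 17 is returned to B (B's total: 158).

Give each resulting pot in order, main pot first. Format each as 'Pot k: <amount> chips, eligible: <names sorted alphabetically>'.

Contributions (after 17 returned to B): A=158, B=158, D=137, E=55, F=56
Folded: C
Pot levels (distinct totals of non-folded players): 55, 56, 137, 158
Layer 1-55: 55 each from A, B, D, E, F = 55*5 = 275 chips; eligible A, B, D, E, F
Layer 56-56: 1 each from A, B, D, F = 1*4 = 4 chips; eligible A, B, D, F
Layer 57-137: 81 each from A, B, D = 81*3 = 243 chips; eligible A, B, D
Layer 138-158: 21 each from A, B = 21*2 = 42 chips; eligible A, B

Pot 1: 275 chips, eligible: A, B, D, E, F
Pot 2: 4 chips, eligible: A, B, D, F
Pot 3: 243 chips, eligible: A, B, D
Pot 4: 42 chips, eligible: A, B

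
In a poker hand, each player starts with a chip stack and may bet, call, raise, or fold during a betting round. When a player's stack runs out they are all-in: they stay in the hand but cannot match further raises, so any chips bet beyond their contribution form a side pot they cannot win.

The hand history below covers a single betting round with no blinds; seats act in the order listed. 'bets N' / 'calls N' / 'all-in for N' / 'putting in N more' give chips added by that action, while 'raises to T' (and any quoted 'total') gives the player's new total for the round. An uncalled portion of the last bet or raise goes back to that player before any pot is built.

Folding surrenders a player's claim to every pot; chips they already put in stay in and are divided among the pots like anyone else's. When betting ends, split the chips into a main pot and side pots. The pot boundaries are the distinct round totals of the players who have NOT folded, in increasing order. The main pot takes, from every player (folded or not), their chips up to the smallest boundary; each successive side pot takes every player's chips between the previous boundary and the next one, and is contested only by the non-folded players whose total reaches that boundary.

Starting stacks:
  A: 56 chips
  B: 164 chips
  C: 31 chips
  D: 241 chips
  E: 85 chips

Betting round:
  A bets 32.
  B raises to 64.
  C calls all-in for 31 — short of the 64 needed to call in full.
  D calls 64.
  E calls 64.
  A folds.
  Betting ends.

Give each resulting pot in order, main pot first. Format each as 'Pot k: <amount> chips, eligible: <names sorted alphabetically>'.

Contributions: A=32, B=64, C=31, D=64, E=64
Folded: A
Pot levels (distinct totals of non-folded players): 31, 64
Layer 1-31: 31 each from A, B, C, D, E = 31*5 = 155 chips; eligible B, C, D, E
Layer 32-64: A 1 + B 33 + D 33 + E 33 = 100 chips; eligible B, D, E

Pot 1: 155 chips, eligible: B, C, D, E
Pot 2: 100 chips, eligible: B, D, E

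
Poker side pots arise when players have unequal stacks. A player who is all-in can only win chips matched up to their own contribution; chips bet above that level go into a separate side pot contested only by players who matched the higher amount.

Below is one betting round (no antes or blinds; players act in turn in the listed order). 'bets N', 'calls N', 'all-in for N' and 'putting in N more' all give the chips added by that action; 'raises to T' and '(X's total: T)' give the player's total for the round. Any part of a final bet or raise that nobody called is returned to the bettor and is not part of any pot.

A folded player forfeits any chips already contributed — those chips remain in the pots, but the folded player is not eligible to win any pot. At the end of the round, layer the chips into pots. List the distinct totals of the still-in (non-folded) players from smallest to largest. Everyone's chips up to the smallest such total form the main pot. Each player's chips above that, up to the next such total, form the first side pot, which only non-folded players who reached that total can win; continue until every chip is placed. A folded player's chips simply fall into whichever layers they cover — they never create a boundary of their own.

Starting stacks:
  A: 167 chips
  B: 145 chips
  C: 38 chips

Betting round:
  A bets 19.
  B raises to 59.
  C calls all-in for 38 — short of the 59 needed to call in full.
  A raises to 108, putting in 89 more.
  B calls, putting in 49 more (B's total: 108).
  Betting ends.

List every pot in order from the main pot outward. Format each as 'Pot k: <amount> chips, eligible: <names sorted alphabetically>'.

Contributions: A=108, B=108, C=38
Pot levels (distinct totals of non-folded players): 38, 108
Layer 1-38: 38 each from A, B, C = 38*3 = 114 chips; eligible A, B, C
Layer 39-108: 70 each from A, B = 70*2 = 140 chips; eligible A, B

Pot 1: 114 chips, eligible: A, B, C
Pot 2: 140 chips, eligible: A, B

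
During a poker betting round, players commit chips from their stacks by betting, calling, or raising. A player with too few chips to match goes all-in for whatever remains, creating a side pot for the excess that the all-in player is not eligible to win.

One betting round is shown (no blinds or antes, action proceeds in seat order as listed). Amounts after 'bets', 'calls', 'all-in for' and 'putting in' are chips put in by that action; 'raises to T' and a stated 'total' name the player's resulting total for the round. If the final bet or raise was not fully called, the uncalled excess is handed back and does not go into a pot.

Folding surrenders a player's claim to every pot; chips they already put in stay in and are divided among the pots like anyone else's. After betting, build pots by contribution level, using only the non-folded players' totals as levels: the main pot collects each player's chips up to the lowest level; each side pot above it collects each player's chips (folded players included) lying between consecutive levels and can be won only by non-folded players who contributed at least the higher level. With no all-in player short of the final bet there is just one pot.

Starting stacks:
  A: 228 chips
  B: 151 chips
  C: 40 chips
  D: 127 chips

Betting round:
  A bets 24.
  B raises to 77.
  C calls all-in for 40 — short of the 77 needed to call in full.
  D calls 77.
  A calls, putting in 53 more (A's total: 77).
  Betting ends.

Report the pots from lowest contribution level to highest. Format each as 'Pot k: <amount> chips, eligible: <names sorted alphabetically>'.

Pot 1: 160 chips, eligible: A, B, C, D
Pot 2: 111 chips, eligible: A, B, D

Derivation:
Contributions: A=77, B=77, C=40, D=77
Pot levels (distinct totals of non-folded players): 40, 77
Layer 1-40: 40 each from A, B, C, D = 40*4 = 160 chips; eligible A, B, C, D
Layer 41-77: 37 each from A, B, D = 37*3 = 111 chips; eligible A, B, D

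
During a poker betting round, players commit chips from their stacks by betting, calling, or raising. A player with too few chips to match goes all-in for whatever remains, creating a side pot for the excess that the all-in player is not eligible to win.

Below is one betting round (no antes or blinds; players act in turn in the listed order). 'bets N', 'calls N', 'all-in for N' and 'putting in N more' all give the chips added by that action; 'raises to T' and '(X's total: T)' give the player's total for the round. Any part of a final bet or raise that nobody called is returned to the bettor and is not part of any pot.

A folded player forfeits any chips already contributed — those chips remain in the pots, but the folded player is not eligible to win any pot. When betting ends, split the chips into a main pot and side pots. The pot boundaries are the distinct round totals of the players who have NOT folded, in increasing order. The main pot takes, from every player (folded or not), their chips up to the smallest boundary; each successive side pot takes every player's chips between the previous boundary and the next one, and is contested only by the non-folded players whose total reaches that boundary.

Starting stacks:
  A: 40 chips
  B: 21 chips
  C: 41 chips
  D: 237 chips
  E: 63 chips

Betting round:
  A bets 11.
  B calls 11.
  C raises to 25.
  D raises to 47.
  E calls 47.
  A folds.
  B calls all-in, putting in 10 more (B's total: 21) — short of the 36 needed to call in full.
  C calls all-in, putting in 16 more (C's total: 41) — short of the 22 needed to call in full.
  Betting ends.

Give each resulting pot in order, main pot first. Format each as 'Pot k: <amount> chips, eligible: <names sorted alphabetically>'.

Contributions: A=11, B=21, C=41, D=47, E=47
Folded: A
Pot levels (distinct totals of non-folded players): 21, 41, 47
Layer 1-21: A 11 + B 21 + C 21 + D 21 + E 21 = 95 chips; eligible B, C, D, E
Layer 22-41: 20 each from C, D, E = 20*3 = 60 chips; eligible C, D, E
Layer 42-47: 6 each from D, E = 6*2 = 12 chips; eligible D, E

Pot 1: 95 chips, eligible: B, C, D, E
Pot 2: 60 chips, eligible: C, D, E
Pot 3: 12 chips, eligible: D, E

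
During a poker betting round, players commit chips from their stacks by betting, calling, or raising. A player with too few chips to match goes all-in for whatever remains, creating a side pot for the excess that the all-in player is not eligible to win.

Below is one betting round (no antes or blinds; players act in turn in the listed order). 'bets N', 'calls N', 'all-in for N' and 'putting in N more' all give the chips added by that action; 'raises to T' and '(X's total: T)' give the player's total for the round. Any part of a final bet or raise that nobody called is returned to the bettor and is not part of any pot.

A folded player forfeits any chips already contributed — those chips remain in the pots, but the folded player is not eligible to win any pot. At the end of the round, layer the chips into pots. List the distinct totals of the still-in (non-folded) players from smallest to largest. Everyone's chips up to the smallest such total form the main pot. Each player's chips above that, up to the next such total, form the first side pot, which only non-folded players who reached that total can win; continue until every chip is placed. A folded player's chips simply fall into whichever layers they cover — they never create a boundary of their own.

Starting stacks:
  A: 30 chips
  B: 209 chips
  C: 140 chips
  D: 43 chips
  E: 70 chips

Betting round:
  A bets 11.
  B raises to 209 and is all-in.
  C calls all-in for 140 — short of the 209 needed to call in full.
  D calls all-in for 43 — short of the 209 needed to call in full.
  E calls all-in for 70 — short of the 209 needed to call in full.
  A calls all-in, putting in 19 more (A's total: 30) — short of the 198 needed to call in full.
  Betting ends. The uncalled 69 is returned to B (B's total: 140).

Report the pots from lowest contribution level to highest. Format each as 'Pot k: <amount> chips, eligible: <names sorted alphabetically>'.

Contributions (after 69 returned to B): A=30, B=140, C=140, D=43, E=70
Pot levels (distinct totals of non-folded players): 30, 43, 70, 140
Layer 1-30: 30 each from A, B, C, D, E = 30*5 = 150 chips; eligible A, B, C, D, E
Layer 31-43: 13 each from B, C, D, E = 13*4 = 52 chips; eligible B, C, D, E
Layer 44-70: 27 each from B, C, E = 27*3 = 81 chips; eligible B, C, E
Layer 71-140: 70 each from B, C = 70*2 = 140 chips; eligible B, C

Pot 1: 150 chips, eligible: A, B, C, D, E
Pot 2: 52 chips, eligible: B, C, D, E
Pot 3: 81 chips, eligible: B, C, E
Pot 4: 140 chips, eligible: B, C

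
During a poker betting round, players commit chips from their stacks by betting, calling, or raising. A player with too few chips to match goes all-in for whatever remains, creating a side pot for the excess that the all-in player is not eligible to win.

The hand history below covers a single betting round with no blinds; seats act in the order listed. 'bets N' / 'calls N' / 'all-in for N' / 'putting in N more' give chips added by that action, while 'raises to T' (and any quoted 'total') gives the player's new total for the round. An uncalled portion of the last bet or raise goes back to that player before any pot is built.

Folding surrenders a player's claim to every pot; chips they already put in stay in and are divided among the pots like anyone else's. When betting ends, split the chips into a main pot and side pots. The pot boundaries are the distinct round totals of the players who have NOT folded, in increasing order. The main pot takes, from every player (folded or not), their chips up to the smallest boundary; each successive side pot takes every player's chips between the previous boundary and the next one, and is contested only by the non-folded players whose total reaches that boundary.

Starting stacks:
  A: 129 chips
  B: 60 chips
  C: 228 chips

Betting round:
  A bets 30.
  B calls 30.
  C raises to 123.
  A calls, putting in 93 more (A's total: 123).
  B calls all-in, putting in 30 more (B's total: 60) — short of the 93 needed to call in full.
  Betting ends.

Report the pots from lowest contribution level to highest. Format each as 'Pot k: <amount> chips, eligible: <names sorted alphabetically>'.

Contributions: A=123, B=60, C=123
Pot levels (distinct totals of non-folded players): 60, 123
Layer 1-60: 60 each from A, B, C = 60*3 = 180 chips; eligible A, B, C
Layer 61-123: 63 each from A, C = 63*2 = 126 chips; eligible A, C

Pot 1: 180 chips, eligible: A, B, C
Pot 2: 126 chips, eligible: A, C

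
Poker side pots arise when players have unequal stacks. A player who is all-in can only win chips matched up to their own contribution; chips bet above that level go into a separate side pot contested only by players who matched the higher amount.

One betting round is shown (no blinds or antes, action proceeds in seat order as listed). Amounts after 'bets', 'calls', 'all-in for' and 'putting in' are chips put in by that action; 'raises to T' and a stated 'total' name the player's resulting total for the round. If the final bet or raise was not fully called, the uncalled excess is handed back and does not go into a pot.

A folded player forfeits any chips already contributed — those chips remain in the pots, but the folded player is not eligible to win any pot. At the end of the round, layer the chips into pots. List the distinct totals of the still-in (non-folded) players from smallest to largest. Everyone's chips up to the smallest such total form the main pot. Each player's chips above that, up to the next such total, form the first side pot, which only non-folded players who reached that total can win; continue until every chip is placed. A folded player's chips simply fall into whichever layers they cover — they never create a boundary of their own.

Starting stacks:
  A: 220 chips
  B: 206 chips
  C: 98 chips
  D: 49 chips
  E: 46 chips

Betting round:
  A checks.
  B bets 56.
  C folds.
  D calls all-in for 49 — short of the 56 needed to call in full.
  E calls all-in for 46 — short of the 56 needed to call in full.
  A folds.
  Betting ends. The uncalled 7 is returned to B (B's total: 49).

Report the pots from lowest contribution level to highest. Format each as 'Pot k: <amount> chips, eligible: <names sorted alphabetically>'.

Pot 1: 138 chips, eligible: B, D, E
Pot 2: 6 chips, eligible: B, D

Derivation:
Contributions (after 7 returned to B): B=49, D=49, E=46
Folded: A, C
Pot levels (distinct totals of non-folded players): 46, 49
Layer 1-46: 46 each from B, D, E = 46*3 = 138 chips; eligible B, D, E
Layer 47-49: 3 each from B, D = 3*2 = 6 chips; eligible B, D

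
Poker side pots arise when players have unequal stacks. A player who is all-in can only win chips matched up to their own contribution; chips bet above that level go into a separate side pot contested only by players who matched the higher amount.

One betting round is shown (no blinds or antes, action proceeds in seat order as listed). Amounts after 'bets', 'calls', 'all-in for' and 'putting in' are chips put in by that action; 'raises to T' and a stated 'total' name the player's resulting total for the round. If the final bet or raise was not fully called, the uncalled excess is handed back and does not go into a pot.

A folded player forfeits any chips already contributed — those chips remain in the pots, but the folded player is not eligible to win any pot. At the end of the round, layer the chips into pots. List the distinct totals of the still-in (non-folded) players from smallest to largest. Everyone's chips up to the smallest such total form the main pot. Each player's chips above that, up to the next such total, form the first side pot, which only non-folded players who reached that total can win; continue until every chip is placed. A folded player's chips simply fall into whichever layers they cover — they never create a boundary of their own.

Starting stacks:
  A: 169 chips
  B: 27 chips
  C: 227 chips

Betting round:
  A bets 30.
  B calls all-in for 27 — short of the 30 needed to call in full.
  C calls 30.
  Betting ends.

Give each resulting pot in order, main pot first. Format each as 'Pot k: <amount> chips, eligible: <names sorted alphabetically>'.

Pot 1: 81 chips, eligible: A, B, C
Pot 2: 6 chips, eligible: A, C

Derivation:
Contributions: A=30, B=27, C=30
Pot levels (distinct totals of non-folded players): 27, 30
Layer 1-27: 27 each from A, B, C = 27*3 = 81 chips; eligible A, B, C
Layer 28-30: 3 each from A, C = 3*2 = 6 chips; eligible A, C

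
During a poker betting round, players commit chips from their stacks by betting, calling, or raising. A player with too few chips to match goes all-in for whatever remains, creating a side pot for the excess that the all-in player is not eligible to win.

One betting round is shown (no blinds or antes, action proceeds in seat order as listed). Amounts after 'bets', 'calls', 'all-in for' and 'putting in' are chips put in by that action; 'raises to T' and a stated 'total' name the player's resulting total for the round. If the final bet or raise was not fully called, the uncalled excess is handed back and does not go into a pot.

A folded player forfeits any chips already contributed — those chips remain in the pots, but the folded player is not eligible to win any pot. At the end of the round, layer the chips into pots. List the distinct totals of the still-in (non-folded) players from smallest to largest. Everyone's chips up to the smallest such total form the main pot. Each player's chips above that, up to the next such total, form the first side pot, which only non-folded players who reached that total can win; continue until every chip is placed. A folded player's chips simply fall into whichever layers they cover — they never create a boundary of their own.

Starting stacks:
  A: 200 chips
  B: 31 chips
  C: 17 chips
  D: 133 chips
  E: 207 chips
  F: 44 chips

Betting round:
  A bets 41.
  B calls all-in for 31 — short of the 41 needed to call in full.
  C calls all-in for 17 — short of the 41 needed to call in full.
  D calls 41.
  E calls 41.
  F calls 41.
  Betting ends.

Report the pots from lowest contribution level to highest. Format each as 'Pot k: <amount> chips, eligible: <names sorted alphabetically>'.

Pot 1: 102 chips, eligible: A, B, C, D, E, F
Pot 2: 70 chips, eligible: A, B, D, E, F
Pot 3: 40 chips, eligible: A, D, E, F

Derivation:
Contributions: A=41, B=31, C=17, D=41, E=41, F=41
Pot levels (distinct totals of non-folded players): 17, 31, 41
Layer 1-17: 17 each from A, B, C, D, E, F = 17*6 = 102 chips; eligible A, B, C, D, E, F
Layer 18-31: 14 each from A, B, D, E, F = 14*5 = 70 chips; eligible A, B, D, E, F
Layer 32-41: 10 each from A, D, E, F = 10*4 = 40 chips; eligible A, D, E, F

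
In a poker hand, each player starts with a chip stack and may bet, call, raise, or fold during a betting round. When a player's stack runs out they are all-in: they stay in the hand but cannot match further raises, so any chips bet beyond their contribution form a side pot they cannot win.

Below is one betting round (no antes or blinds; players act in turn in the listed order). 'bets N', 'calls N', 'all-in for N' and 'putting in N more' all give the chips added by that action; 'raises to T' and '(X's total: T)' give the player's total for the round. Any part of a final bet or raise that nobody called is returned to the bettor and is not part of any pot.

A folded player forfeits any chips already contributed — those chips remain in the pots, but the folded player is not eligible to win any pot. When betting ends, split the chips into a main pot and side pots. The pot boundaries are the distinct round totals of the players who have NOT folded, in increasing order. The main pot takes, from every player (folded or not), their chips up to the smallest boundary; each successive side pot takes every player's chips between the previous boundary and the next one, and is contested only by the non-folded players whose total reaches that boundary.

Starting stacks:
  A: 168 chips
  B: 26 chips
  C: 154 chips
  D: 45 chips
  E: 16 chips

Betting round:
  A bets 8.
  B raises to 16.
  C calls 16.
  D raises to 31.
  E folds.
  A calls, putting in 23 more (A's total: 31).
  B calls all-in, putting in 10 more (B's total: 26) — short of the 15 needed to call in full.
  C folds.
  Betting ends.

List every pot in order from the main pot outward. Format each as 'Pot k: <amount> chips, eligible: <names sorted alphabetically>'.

Pot 1: 94 chips, eligible: A, B, D
Pot 2: 10 chips, eligible: A, D

Derivation:
Contributions: A=31, B=26, C=16, D=31
Folded: C, E
Pot levels (distinct totals of non-folded players): 26, 31
Layer 1-26: A 26 + B 26 + C 16 + D 26 = 94 chips; eligible A, B, D
Layer 27-31: 5 each from A, D = 5*2 = 10 chips; eligible A, D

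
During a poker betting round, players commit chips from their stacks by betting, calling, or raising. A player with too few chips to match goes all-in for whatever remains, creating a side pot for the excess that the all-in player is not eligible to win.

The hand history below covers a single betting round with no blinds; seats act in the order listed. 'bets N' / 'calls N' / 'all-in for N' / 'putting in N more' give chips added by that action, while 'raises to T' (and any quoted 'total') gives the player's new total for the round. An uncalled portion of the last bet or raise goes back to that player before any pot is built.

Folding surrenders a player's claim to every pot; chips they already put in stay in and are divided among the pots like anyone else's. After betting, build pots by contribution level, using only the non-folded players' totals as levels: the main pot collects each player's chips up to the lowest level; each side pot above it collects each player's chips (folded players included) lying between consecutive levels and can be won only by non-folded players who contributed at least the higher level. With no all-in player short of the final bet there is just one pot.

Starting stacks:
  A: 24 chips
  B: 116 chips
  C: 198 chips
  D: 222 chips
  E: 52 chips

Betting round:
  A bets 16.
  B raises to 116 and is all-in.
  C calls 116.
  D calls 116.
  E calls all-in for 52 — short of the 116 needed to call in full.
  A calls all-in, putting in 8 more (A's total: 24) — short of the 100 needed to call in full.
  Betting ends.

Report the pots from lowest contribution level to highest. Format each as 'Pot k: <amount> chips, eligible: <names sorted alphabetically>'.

Pot 1: 120 chips, eligible: A, B, C, D, E
Pot 2: 112 chips, eligible: B, C, D, E
Pot 3: 192 chips, eligible: B, C, D

Derivation:
Contributions: A=24, B=116, C=116, D=116, E=52
Pot levels (distinct totals of non-folded players): 24, 52, 116
Layer 1-24: 24 each from A, B, C, D, E = 24*5 = 120 chips; eligible A, B, C, D, E
Layer 25-52: 28 each from B, C, D, E = 28*4 = 112 chips; eligible B, C, D, E
Layer 53-116: 64 each from B, C, D = 64*3 = 192 chips; eligible B, C, D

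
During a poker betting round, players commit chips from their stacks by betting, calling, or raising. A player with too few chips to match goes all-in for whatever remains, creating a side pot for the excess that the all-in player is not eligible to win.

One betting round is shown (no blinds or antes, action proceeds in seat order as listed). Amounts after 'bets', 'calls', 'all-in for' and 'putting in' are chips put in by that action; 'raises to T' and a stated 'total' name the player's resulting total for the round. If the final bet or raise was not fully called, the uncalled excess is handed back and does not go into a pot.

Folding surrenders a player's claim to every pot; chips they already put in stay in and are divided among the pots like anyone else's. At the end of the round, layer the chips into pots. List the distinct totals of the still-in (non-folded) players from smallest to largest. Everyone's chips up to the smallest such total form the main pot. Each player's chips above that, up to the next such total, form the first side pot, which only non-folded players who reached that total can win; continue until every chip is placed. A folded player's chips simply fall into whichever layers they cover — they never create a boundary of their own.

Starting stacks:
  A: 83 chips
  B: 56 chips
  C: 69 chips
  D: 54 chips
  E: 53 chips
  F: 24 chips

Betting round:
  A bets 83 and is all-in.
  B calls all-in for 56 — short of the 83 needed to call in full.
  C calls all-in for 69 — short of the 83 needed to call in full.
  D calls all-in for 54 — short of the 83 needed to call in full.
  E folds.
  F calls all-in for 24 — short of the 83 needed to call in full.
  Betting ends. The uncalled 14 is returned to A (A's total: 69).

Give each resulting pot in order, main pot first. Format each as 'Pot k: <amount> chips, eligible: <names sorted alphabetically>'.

Pot 1: 120 chips, eligible: A, B, C, D, F
Pot 2: 120 chips, eligible: A, B, C, D
Pot 3: 6 chips, eligible: A, B, C
Pot 4: 26 chips, eligible: A, C

Derivation:
Contributions (after 14 returned to A): A=69, B=56, C=69, D=54, F=24
Folded: E
Pot levels (distinct totals of non-folded players): 24, 54, 56, 69
Layer 1-24: 24 each from A, B, C, D, F = 24*5 = 120 chips; eligible A, B, C, D, F
Layer 25-54: 30 each from A, B, C, D = 30*4 = 120 chips; eligible A, B, C, D
Layer 55-56: 2 each from A, B, C = 2*3 = 6 chips; eligible A, B, C
Layer 57-69: 13 each from A, C = 13*2 = 26 chips; eligible A, C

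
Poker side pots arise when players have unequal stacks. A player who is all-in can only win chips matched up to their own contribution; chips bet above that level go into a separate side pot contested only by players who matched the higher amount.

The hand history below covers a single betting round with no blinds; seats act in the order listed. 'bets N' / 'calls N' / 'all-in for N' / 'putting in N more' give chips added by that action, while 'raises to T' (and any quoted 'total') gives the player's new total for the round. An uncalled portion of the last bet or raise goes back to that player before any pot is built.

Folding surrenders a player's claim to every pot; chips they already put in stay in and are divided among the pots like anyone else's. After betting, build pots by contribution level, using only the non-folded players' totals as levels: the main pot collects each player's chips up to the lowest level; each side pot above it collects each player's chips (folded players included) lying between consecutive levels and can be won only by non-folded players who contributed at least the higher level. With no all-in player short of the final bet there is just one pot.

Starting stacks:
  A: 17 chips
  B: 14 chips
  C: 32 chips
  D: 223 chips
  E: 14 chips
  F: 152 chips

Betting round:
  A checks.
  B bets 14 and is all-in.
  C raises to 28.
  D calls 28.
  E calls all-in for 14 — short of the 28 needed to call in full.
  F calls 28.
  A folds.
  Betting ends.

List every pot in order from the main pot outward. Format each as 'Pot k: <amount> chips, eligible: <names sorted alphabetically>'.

Contributions: B=14, C=28, D=28, E=14, F=28
Folded: A
Pot levels (distinct totals of non-folded players): 14, 28
Layer 1-14: 14 each from B, C, D, E, F = 14*5 = 70 chips; eligible B, C, D, E, F
Layer 15-28: 14 each from C, D, F = 14*3 = 42 chips; eligible C, D, F

Pot 1: 70 chips, eligible: B, C, D, E, F
Pot 2: 42 chips, eligible: C, D, F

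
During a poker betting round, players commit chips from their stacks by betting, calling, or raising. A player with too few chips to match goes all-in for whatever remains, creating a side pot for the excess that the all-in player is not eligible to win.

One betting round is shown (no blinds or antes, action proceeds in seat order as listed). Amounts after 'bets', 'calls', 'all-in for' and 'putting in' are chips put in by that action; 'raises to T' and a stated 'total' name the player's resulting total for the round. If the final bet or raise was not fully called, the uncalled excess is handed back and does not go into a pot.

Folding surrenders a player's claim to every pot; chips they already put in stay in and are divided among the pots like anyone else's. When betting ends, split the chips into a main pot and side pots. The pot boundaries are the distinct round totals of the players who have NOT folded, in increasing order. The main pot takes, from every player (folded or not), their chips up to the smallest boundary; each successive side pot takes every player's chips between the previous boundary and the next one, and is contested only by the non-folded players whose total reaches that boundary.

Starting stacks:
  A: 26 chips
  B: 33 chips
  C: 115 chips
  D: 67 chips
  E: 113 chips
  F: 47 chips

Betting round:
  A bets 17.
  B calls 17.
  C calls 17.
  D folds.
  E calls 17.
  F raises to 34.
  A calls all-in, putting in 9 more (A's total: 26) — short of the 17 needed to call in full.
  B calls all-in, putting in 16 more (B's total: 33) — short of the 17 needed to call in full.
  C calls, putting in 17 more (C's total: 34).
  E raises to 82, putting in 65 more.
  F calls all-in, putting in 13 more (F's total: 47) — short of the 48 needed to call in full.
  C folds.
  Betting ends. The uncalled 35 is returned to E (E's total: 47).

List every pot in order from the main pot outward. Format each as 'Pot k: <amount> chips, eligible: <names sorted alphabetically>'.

Contributions (after 35 returned to E): A=26, B=33, C=34, E=47, F=47
Folded: C, D
Pot levels (distinct totals of non-folded players): 26, 33, 47
Layer 1-26: 26 each from A, B, C, E, F = 26*5 = 130 chips; eligible A, B, E, F
Layer 27-33: 7 each from B, C, E, F = 7*4 = 28 chips; eligible B, E, F
Layer 34-47: C 1 + E 14 + F 14 = 29 chips; eligible E, F

Pot 1: 130 chips, eligible: A, B, E, F
Pot 2: 28 chips, eligible: B, E, F
Pot 3: 29 chips, eligible: E, F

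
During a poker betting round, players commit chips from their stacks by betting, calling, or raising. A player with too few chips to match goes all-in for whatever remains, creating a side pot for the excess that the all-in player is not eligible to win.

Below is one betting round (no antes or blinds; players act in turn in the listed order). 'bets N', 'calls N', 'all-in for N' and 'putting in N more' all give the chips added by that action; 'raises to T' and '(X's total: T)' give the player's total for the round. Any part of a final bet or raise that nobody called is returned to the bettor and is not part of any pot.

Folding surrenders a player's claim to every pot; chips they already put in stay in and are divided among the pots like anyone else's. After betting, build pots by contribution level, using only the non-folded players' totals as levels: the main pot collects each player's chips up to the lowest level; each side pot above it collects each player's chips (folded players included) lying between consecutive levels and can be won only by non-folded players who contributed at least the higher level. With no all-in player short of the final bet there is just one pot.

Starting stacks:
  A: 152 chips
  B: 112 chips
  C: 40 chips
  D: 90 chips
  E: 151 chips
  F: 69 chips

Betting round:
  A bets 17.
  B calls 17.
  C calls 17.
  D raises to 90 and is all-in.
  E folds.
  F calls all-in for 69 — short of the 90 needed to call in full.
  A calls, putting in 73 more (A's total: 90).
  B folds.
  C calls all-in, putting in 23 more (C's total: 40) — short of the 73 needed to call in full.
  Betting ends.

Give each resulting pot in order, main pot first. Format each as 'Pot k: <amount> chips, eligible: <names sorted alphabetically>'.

Contributions: A=90, B=17, C=40, D=90, F=69
Folded: B, E
Pot levels (distinct totals of non-folded players): 40, 69, 90
Layer 1-40: A 40 + B 17 + C 40 + D 40 + F 40 = 177 chips; eligible A, C, D, F
Layer 41-69: 29 each from A, D, F = 29*3 = 87 chips; eligible A, D, F
Layer 70-90: 21 each from A, D = 21*2 = 42 chips; eligible A, D

Pot 1: 177 chips, eligible: A, C, D, F
Pot 2: 87 chips, eligible: A, D, F
Pot 3: 42 chips, eligible: A, D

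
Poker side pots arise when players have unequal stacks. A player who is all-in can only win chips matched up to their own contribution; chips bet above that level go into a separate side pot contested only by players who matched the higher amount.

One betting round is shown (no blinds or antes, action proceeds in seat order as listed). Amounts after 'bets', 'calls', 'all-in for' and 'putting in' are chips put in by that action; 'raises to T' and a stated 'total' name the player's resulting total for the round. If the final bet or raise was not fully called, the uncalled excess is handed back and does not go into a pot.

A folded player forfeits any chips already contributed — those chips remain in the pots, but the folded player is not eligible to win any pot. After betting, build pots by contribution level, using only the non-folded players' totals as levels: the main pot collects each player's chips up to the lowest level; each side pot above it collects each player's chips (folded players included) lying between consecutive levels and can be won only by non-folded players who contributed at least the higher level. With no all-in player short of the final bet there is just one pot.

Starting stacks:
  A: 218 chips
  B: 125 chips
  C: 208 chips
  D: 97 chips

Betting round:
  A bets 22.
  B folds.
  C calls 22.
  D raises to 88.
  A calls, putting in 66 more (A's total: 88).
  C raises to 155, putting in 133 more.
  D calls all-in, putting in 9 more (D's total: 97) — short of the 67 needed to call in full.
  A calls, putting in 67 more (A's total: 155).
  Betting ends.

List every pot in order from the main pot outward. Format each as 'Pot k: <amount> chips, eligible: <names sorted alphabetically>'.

Contributions: A=155, C=155, D=97
Folded: B
Pot levels (distinct totals of non-folded players): 97, 155
Layer 1-97: 97 each from A, C, D = 97*3 = 291 chips; eligible A, C, D
Layer 98-155: 58 each from A, C = 58*2 = 116 chips; eligible A, C

Pot 1: 291 chips, eligible: A, C, D
Pot 2: 116 chips, eligible: A, C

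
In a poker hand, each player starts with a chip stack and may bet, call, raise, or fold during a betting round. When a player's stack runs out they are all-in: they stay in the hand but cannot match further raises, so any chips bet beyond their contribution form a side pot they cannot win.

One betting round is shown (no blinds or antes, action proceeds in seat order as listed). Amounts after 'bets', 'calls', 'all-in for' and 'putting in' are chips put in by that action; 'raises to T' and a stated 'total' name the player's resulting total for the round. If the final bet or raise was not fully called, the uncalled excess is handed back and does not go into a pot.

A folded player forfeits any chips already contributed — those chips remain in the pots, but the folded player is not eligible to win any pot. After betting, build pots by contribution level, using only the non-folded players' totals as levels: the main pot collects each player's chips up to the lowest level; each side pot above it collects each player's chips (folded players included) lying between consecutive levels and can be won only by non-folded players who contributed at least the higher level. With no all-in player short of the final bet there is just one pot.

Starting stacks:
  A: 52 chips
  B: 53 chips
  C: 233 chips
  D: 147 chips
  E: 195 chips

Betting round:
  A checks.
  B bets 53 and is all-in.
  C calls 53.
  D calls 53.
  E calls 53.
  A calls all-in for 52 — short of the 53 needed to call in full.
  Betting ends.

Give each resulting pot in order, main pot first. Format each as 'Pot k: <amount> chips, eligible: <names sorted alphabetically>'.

Pot 1: 260 chips, eligible: A, B, C, D, E
Pot 2: 4 chips, eligible: B, C, D, E

Derivation:
Contributions: A=52, B=53, C=53, D=53, E=53
Pot levels (distinct totals of non-folded players): 52, 53
Layer 1-52: 52 each from A, B, C, D, E = 52*5 = 260 chips; eligible A, B, C, D, E
Layer 53-53: 1 each from B, C, D, E = 1*4 = 4 chips; eligible B, C, D, E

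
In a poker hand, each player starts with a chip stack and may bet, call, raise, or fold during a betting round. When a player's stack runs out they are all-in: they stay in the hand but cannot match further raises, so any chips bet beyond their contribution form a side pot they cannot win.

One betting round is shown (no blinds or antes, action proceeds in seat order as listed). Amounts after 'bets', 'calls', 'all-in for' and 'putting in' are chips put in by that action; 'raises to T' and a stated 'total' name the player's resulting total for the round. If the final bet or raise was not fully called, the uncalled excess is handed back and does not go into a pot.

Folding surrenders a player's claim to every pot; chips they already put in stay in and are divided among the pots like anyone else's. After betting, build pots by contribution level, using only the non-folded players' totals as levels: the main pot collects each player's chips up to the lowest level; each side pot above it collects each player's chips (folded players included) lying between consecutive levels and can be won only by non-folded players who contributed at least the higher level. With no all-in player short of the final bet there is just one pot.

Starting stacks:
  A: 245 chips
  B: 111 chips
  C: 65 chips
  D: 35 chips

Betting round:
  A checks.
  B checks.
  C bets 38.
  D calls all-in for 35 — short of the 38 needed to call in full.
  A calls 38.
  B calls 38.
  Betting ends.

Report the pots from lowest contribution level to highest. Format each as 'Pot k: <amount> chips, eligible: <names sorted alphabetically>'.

Pot 1: 140 chips, eligible: A, B, C, D
Pot 2: 9 chips, eligible: A, B, C

Derivation:
Contributions: A=38, B=38, C=38, D=35
Pot levels (distinct totals of non-folded players): 35, 38
Layer 1-35: 35 each from A, B, C, D = 35*4 = 140 chips; eligible A, B, C, D
Layer 36-38: 3 each from A, B, C = 3*3 = 9 chips; eligible A, B, C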